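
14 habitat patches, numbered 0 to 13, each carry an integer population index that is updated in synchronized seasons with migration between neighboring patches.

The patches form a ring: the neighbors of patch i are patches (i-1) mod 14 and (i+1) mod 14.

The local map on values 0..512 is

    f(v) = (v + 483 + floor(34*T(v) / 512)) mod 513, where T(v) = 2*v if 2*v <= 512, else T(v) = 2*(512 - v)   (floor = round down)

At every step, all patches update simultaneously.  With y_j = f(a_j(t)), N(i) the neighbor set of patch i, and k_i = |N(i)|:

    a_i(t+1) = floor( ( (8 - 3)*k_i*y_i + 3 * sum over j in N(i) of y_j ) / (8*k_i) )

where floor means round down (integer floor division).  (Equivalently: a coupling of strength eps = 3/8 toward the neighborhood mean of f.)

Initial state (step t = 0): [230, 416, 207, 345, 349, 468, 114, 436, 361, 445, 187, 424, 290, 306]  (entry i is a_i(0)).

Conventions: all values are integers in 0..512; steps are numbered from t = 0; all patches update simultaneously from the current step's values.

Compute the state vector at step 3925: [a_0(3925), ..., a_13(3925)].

Simulating step by step:
t=0: [230, 416, 207, 345, 349, 468, 114, 436, 361, 445, 187, 424, 290, 306]
t=1: [275, 330, 265, 312, 358, 359, 222, 344, 376, 364, 268, 341, 313, 286]
t=2: [286, 304, 285, 307, 340, 324, 266, 319, 356, 339, 297, 316, 309, 288]
t=3: [289, 295, 291, 305, 324, 311, 286, 311, 337, 327, 304, 307, 302, 290]
t=4: [289, 291, 292, 302, 312, 305, 293, 307, 324, 318, 305, 302, 298, 290]
t=5: [288, 289, 292, 299, 305, 301, 296, 304, 314, 311, 303, 299, 295, 290]
t=6: [287, 288, 291, 296, 300, 298, 296, 301, 307, 306, 300, 296, 293, 289]
t=7: [286, 287, 290, 294, 296, 296, 295, 299, 302, 302, 298, 294, 291, 288]
t=8: [286, 286, 289, 291, 293, 293, 293, 296, 298, 298, 295, 292, 289, 287]
t=9: [286, 286, 288, 290, 291, 292, 292, 294, 295, 295, 293, 290, 288, 286]
t=10: [286, 286, 287, 288, 290, 290, 291, 292, 292, 292, 291, 289, 287, 286]
t=11: [286, 286, 286, 287, 288, 289, 290, 290, 291, 290, 289, 288, 286, 286]
t=12: [286, 286, 286, 286, 287, 288, 288, 289, 289, 289, 288, 287, 286, 286]
t=13: [286, 286, 286, 286, 286, 286, 287, 287, 288, 287, 287, 286, 286, 286]
t=14: [286, 286, 286, 286, 286, 286, 286, 286, 286, 286, 286, 286, 286, 286]
t=15: [286, 286, 286, 286, 286, 286, 286, 286, 286, 286, 286, 286, 286, 286]

Answer: [286, 286, 286, 286, 286, 286, 286, 286, 286, 286, 286, 286, 286, 286]
Key observation: The state at step 14, [286, 286, 286, 286, 286, 286, 286, 286, 286, 286, 286, 286, 286, 286], reappears at step 15: the system is in a cycle of period 1 from step 14 on.  Therefore the state at step 3925 equals the state at step 14 + ((3925 - 14) mod 1) = 14, which is [286, 286, 286, 286, 286, 286, 286, 286, 286, 286, 286, 286, 286, 286].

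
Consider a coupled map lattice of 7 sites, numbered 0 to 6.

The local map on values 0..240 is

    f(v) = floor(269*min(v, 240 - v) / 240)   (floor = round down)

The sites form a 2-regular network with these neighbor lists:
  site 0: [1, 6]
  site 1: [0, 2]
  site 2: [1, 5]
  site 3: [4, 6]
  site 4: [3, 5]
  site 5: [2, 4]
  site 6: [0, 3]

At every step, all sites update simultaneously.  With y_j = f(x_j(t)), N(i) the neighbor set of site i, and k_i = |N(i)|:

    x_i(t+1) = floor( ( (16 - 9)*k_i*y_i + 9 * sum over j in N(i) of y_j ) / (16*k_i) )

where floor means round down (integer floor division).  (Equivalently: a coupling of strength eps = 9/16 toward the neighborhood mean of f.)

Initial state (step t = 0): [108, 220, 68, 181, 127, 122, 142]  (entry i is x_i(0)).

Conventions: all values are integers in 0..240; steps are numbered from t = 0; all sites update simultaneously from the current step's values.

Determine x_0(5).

Answer: x_0(5) = 129

Derivation:
t=0: [108, 220, 68, 181, 127, 122, 142]
t=1: [89, 65, 76, 94, 110, 114, 100]
t=2: [95, 83, 93, 112, 119, 114, 106]
t=3: [105, 99, 107, 125, 129, 122, 116]
t=4: [118, 114, 120, 127, 127, 126, 125]
t=5: [129, 130, 130, 126, 126, 128, 128]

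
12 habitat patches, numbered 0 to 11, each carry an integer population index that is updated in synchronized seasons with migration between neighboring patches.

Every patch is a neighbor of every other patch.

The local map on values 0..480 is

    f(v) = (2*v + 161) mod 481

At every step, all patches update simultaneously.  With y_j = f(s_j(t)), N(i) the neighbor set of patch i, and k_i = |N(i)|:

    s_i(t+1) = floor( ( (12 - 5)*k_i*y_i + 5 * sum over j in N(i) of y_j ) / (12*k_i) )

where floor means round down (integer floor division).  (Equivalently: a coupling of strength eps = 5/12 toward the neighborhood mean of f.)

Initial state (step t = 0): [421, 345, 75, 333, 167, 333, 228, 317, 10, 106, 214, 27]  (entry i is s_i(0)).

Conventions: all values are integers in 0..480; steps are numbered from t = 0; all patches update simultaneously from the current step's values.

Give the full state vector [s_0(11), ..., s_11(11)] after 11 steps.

Simulating step by step:
t=0: [421, 345, 75, 333, 167, 333, 228, 317, 10, 106, 214, 27]
t=1: [126, 306, 273, 293, 111, 293, 178, 275, 203, 307, 163, 221]
t=2: [324, 258, 222, 244, 308, 244, 118, 224, 146, 259, 102, 165]
t=3: [286, 214, 174, 198, 268, 198, 323, 177, 354, 215, 306, 112]
t=4: [224, 145, 102, 128, 204, 128, 264, 105, 298, 146, 246, 296]
t=5: [206, 383, 336, 364, 185, 364, 250, 339, 287, 384, 230, 285]
t=6: [178, 371, 320, 350, 155, 350, 226, 323, 266, 372, 204, 264]
t=7: [148, 358, 303, 336, 385, 336, 200, 306, 244, 360, 176, 242]
t=8: [379, 345, 285, 321, 375, 321, 173, 289, 221, 348, 147, 219]
t=9: [370, 333, 268, 307, 366, 307, 146, 272, 198, 337, 380, 196]
t=10: [365, 325, 254, 296, 361, 296, 383, 258, 177, 329, 376, 175]
t=11: [350, 306, 229, 275, 346, 275, 370, 233, 145, 311, 362, 143]

Answer: [350, 306, 229, 275, 346, 275, 370, 233, 145, 311, 362, 143]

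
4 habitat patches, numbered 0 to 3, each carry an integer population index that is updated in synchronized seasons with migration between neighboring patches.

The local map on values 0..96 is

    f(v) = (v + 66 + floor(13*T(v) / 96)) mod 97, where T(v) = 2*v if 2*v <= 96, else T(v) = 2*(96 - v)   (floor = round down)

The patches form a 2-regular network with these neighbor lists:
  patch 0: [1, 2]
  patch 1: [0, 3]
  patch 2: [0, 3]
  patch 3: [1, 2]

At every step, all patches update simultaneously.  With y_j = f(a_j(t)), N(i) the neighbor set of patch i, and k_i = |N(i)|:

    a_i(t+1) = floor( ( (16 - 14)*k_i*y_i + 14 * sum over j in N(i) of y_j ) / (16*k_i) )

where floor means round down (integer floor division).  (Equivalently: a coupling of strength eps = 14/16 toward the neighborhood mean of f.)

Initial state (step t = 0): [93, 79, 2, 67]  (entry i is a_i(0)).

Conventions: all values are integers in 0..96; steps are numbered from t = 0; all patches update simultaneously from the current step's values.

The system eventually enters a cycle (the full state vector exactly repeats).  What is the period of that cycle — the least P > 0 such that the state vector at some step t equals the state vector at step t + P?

Answer: 4
Key observation: The state at step 6, [32, 32, 32, 32], reappears at step 10 — and no state repeats earlier — so the cycle the system enters has period 4.

Derivation:
t=0: [93, 79, 2, 67]
t=1: [60, 52, 54, 57]
t=2: [33, 36, 36, 33]
t=3: [13, 10, 10, 13]
t=4: [78, 81, 81, 78]
t=5: [53, 51, 51, 53]
t=6: [32, 32, 32, 32]
t=7: [9, 9, 9, 9]
t=8: [77, 77, 77, 77]
t=9: [51, 51, 51, 51]
t=10: [32, 32, 32, 32]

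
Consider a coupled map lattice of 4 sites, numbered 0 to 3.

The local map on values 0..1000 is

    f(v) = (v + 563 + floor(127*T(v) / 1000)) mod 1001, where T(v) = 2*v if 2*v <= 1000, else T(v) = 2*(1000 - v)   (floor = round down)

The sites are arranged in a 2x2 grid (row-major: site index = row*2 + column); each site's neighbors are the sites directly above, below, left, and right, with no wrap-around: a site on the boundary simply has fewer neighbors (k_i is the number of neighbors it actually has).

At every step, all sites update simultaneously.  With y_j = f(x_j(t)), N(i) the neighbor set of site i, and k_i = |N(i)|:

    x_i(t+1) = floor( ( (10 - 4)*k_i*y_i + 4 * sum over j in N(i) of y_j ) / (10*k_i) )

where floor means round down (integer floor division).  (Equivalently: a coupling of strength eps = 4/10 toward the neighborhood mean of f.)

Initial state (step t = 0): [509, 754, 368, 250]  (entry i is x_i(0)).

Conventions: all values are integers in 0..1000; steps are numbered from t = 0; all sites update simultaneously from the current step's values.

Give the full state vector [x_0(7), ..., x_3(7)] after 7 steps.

Simulating step by step:
t=0: [509, 754, 368, 250]
t=1: [197, 441, 228, 605]
t=2: [678, 284, 724, 352]
t=3: [447, 616, 278, 256]
t=4: [310, 366, 747, 767]
t=5: [649, 279, 491, 311]
t=6: [397, 797, 356, 789]
t=7: [119, 338, 97, 326]

Answer: [119, 338, 97, 326]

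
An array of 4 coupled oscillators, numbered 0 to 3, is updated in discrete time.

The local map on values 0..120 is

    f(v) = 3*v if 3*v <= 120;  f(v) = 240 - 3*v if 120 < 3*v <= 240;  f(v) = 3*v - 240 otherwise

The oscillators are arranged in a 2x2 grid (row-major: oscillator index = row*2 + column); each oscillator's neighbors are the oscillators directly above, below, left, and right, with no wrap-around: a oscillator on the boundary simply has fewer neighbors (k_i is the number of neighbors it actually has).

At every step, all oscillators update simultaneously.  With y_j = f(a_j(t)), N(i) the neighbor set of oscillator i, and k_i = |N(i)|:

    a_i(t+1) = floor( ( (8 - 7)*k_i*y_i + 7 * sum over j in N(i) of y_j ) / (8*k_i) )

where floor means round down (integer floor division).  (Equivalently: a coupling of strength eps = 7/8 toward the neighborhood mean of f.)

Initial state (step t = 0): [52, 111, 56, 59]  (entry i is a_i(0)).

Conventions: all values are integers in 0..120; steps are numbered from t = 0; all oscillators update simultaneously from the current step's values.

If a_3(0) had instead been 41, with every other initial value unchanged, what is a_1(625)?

Simulating step by step:
t=0: [52, 111, 56, 41]
t=1: [82, 99, 96, 86]
t=2: [46, 17, 16, 48]
t=3: [56, 93, 92, 55]
t=4: [41, 69, 68, 42]
t=5: [44, 105, 105, 44]
t=6: [79, 103, 103, 79]
t=7: [60, 11, 11, 60]
t=8: [36, 56, 56, 36]
t=9: [76, 103, 103, 76]
t=10: [61, 19, 19, 61]
t=11: [57, 57, 57, 57]
t=12: [69, 69, 69, 69]
t=13: [33, 33, 33, 33]
t=14: [99, 99, 99, 99]
t=15: [57, 57, 57, 57]

Answer: a_1(625) = 33
Key observation: The state at step 11, [57, 57, 57, 57], reappears at step 15: the system is in a cycle of period 4 from step 11 on.  Therefore the state at step 625 equals the state at step 11 + ((625 - 11) mod 4) = 13, which is [33, 33, 33, 33].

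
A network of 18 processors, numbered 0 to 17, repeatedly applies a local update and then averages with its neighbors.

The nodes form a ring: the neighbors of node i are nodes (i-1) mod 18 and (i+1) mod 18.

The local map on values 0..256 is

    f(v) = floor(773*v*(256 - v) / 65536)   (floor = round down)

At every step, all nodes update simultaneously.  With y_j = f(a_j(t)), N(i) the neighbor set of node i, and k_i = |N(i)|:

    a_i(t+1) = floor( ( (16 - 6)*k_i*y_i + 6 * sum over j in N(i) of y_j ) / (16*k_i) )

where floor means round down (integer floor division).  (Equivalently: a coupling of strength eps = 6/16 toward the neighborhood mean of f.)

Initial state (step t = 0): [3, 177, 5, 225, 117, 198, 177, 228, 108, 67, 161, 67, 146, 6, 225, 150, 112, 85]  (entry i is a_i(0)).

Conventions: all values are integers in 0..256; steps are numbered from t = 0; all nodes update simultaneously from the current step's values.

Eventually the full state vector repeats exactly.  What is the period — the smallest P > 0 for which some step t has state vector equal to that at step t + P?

Simulating step by step:
t=0: [3, 177, 5, 225, 117, 198, 177, 228, 108, 67, 161, 67, 146, 6, 225, 150, 112, 85]
t=1: [67, 106, 54, 89, 160, 150, 141, 112, 159, 162, 168, 162, 149, 61, 89, 167, 185, 144]
t=2: [163, 168, 147, 167, 181, 186, 190, 188, 182, 178, 175, 179, 177, 155, 168, 171, 164, 175]
t=3: [175, 177, 182, 174, 161, 153, 148, 150, 157, 162, 165, 163, 167, 178, 175, 172, 174, 170]
t=4: [167, 163, 161, 168, 178, 184, 187, 186, 183, 179, 177, 177, 173, 166, 166, 169, 169, 170]
t=5: [175, 177, 178, 173, 163, 156, 152, 153, 157, 161, 163, 164, 169, 174, 175, 173, 172, 172]
t=6: [167, 164, 164, 169, 177, 183, 185, 184, 182, 180, 178, 176, 172, 168, 167, 168, 169, 169]
t=7: [175, 176, 176, 172, 164, 157, 154, 156, 158, 160, 163, 166, 170, 173, 174, 174, 173, 173]
t=8: [167, 166, 166, 170, 176, 182, 184, 183, 182, 180, 178, 175, 172, 169, 168, 168, 168, 168]
t=9: [175, 175, 175, 171, 165, 159, 156, 157, 158, 160, 163, 166, 170, 172, 173, 174, 174, 174]
t=10: [167, 167, 167, 171, 176, 180, 183, 183, 182, 180, 178, 175, 172, 170, 169, 168, 168, 167]
t=11: [175, 175, 174, 170, 166, 161, 157, 157, 158, 160, 163, 166, 169, 171, 173, 173, 174, 174]
t=12: [167, 167, 168, 172, 176, 179, 182, 182, 182, 180, 178, 175, 173, 171, 169, 168, 168, 167]
t=13: [175, 174, 173, 170, 166, 162, 158, 158, 158, 160, 163, 166, 169, 171, 172, 173, 174, 174]
t=14: [167, 168, 169, 172, 175, 179, 181, 182, 181, 180, 178, 175, 173, 171, 170, 169, 168, 167]
t=15: [174, 174, 172, 170, 166, 162, 160, 158, 159, 161, 163, 166, 169, 170, 172, 173, 174, 174]
t=16: [168, 168, 170, 172, 175, 178, 180, 181, 181, 179, 178, 175, 173, 171, 170, 169, 168, 168]
t=17: [174, 173, 172, 169, 166, 163, 161, 160, 160, 161, 163, 166, 169, 170, 172, 173, 173, 174]
t=18: [168, 169, 170, 173, 175, 178, 179, 180, 180, 179, 178, 175, 173, 171, 170, 169, 168, 168]
t=19: [173, 173, 171, 169, 166, 163, 162, 161, 161, 162, 163, 166, 169, 170, 172, 173, 173, 174]
t=20: [168, 169, 171, 173, 175, 177, 179, 179, 179, 179, 177, 175, 173, 171, 170, 169, 168, 168]
t=21: [173, 172, 171, 169, 166, 164, 162, 162, 162, 162, 164, 166, 169, 170, 172, 173, 173, 174]
t=22: [169, 170, 171, 173, 175, 177, 178, 179, 179, 178, 177, 175, 173, 171, 170, 169, 168, 168]
t=23: [173, 172, 170, 169, 166, 164, 163, 162, 162, 163, 164, 166, 169, 170, 172, 173, 173, 173]
t=24: [169, 170, 171, 173, 175, 177, 178, 178, 178, 178, 177, 175, 173, 171, 170, 169, 169, 169]
t=25: [172, 172, 170, 169, 166, 164, 163, 163, 163, 163, 164, 166, 169, 170, 172, 172, 173, 173]
t=26: [169, 170, 171, 173, 175, 177, 177, 178, 178, 177, 177, 175, 173, 171, 170, 169, 169, 169]
t=27: [172, 172, 170, 169, 166, 164, 163, 163, 163, 163, 164, 166, 169, 170, 172, 172, 173, 173]

Answer: 2
Key observation: The state at step 25, [172, 172, 170, 169, 166, 164, 163, 163, 163, 163, 164, 166, 169, 170, 172, 172, 173, 173], reappears at step 27 — and no state repeats earlier — so the cycle the system enters has period 2.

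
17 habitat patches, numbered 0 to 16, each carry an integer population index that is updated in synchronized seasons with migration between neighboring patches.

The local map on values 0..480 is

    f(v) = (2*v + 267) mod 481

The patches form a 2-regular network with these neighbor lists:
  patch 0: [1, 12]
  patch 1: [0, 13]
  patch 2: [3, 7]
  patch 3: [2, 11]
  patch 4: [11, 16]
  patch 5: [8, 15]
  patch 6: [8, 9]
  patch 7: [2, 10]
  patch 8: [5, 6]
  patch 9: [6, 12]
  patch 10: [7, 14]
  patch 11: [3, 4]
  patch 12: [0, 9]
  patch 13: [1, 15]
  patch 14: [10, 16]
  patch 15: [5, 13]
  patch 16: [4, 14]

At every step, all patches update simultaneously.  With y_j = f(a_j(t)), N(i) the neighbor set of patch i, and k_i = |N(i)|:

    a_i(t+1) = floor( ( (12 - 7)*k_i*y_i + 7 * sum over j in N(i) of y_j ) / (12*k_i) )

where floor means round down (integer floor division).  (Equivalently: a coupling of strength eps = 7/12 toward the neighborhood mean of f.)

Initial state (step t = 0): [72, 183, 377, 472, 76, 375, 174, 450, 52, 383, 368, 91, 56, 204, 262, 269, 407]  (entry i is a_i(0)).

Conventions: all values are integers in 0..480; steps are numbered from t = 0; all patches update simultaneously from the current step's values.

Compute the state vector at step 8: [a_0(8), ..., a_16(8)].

Simulating step by step:
t=0: [72, 183, 377, 472, 76, 375, 174, 450, 52, 383, 368, 91, 56, 204, 262, 269, 407]
t=1: [326, 239, 157, 251, 340, 225, 184, 114, 209, 179, 167, 381, 298, 219, 175, 207, 262]
t=2: [370, 303, 129, 168, 304, 216, 165, 70, 198, 216, 93, 247, 328, 228, 182, 217, 304]
t=3: [262, 247, 172, 145, 360, 208, 165, 314, 173, 253, 351, 267, 260, 279, 309, 225, 322]
t=4: [300, 307, 197, 162, 229, 191, 172, 212, 147, 244, 241, 162, 303, 293, 295, 257, 304]
t=5: [391, 387, 168, 130, 248, 180, 157, 218, 120, 266, 282, 149, 355, 359, 349, 282, 345]
t=6: [63, 65, 129, 79, 280, 170, 142, 230, 82, 166, 211, 130, 124, 134, 242, 195, 281]
t=7: [289, 295, 214, 203, 259, 229, 189, 176, 236, 79, 237, 244, 163, 189, 274, 125, 324]
t=8: [294, 310, 185, 222, 333, 187, 267, 195, 226, 257, 246, 258, 276, 188, 341, 134, 366]

Answer: [294, 310, 185, 222, 333, 187, 267, 195, 226, 257, 246, 258, 276, 188, 341, 134, 366]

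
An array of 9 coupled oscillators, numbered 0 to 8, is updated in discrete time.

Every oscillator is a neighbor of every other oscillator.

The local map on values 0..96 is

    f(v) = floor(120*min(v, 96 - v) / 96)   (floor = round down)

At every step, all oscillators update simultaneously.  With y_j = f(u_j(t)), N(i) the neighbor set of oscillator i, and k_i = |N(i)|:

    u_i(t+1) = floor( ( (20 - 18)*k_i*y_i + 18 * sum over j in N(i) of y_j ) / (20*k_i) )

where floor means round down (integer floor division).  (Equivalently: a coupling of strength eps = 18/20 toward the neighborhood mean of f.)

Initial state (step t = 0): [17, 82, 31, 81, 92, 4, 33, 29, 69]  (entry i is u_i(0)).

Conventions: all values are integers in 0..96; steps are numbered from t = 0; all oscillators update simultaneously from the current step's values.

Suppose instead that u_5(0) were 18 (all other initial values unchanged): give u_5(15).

Answer: u_5(15) = 58
Key observation: This trace re-runs the system from the modified initial state.

Derivation:
t=0: [17, 82, 31, 81, 92, 18, 33, 29, 69]
t=1: [25, 25, 25, 25, 25, 25, 25, 25, 25]
t=2: [31, 31, 31, 31, 31, 31, 31, 31, 31]
t=3: [38, 38, 38, 38, 38, 38, 38, 38, 38]
t=4: [47, 47, 47, 47, 47, 47, 47, 47, 47]
t=5: [58, 58, 58, 58, 58, 58, 58, 58, 58]
t=6: [47, 47, 47, 47, 47, 47, 47, 47, 47]
t=7: [58, 58, 58, 58, 58, 58, 58, 58, 58]
t=8: [47, 47, 47, 47, 47, 47, 47, 47, 47]
t=9: [58, 58, 58, 58, 58, 58, 58, 58, 58]
t=10: [47, 47, 47, 47, 47, 47, 47, 47, 47]
t=11: [58, 58, 58, 58, 58, 58, 58, 58, 58]
t=12: [47, 47, 47, 47, 47, 47, 47, 47, 47]
t=13: [58, 58, 58, 58, 58, 58, 58, 58, 58]
t=14: [47, 47, 47, 47, 47, 47, 47, 47, 47]
t=15: [58, 58, 58, 58, 58, 58, 58, 58, 58]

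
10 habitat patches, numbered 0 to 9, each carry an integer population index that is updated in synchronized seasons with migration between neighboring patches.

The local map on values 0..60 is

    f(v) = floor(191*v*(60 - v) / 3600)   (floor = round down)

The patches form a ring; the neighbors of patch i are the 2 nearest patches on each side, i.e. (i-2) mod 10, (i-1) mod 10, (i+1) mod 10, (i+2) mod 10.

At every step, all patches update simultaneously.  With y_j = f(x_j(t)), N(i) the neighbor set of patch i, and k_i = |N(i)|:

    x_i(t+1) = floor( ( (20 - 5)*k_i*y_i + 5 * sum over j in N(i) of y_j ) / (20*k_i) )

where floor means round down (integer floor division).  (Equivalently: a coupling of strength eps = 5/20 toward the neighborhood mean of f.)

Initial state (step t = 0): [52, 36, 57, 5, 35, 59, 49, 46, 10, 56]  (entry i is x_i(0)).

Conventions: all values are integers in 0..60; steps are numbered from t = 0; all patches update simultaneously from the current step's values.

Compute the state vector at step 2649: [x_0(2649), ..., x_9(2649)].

Answer: [38, 41, 43, 44, 41, 40, 37, 37, 35, 37]
Key observation: The state at step 11, [38, 41, 43, 44, 41, 40, 37, 37, 35, 37], reappears at step 13: the system is in a cycle of period 2 from step 11 on.  Therefore the state at step 2649 equals the state at step 11 + ((2649 - 11) mod 2) = 11, which is [38, 41, 43, 44, 41, 40, 37, 37, 35, 37].

Derivation:
t=0: [52, 36, 57, 5, 35, 59, 49, 46, 10, 56]
t=1: [22, 37, 14, 16, 37, 9, 27, 29, 25, 16]
t=2: [43, 43, 36, 37, 42, 29, 45, 44, 45, 39]
t=3: [38, 39, 43, 44, 40, 45, 36, 37, 35, 41]
t=4: [43, 42, 38, 37, 41, 36, 44, 44, 45, 41]
t=5: [38, 40, 43, 44, 41, 43, 37, 37, 35, 40]
t=6: [43, 41, 38, 37, 40, 39, 44, 44, 45, 42]
t=7: [38, 41, 43, 44, 42, 42, 37, 37, 35, 39]
t=8: [43, 40, 38, 37, 40, 40, 44, 44, 45, 43]
t=9: [38, 41, 43, 44, 42, 41, 37, 37, 35, 38]
t=10: [43, 40, 38, 37, 40, 41, 44, 44, 45, 44]
t=11: [38, 41, 43, 44, 41, 40, 37, 37, 35, 37]
t=12: [43, 41, 38, 37, 40, 42, 44, 44, 45, 44]
t=13: [38, 41, 43, 44, 41, 40, 37, 37, 35, 37]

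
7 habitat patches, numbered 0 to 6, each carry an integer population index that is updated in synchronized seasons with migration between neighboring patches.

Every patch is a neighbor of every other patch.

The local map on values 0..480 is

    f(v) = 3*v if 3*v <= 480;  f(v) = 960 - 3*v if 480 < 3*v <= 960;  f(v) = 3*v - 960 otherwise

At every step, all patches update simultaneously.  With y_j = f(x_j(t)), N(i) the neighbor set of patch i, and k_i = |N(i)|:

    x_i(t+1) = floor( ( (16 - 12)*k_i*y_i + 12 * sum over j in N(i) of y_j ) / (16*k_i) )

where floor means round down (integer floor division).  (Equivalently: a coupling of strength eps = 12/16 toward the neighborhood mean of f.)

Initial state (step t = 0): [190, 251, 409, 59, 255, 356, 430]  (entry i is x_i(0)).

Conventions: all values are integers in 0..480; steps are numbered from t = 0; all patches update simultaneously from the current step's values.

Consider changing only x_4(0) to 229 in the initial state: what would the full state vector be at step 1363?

Answer: [204, 204, 204, 204, 204, 204, 204]
Key observation: The state at step 5, [84, 84, 84, 84, 84, 84, 84], reappears at step 9: the system is in a cycle of period 4 from step 5 on.  Therefore the state at step 1363 equals the state at step 5 + ((1363 - 5) mod 4) = 7, which is [204, 204, 204, 204, 204, 204, 204].

Derivation:
t=0: [190, 251, 409, 59, 229, 356, 430]
t=1: [267, 244, 252, 241, 253, 232, 260]
t=2: [204, 212, 209, 213, 209, 217, 206]
t=3: [332, 329, 330, 328, 330, 327, 331]
t=4: [29, 28, 28, 28, 28, 27, 29]
t=5: [84, 84, 84, 84, 84, 84, 84]
t=6: [252, 252, 252, 252, 252, 252, 252]
t=7: [204, 204, 204, 204, 204, 204, 204]
t=8: [348, 348, 348, 348, 348, 348, 348]
t=9: [84, 84, 84, 84, 84, 84, 84]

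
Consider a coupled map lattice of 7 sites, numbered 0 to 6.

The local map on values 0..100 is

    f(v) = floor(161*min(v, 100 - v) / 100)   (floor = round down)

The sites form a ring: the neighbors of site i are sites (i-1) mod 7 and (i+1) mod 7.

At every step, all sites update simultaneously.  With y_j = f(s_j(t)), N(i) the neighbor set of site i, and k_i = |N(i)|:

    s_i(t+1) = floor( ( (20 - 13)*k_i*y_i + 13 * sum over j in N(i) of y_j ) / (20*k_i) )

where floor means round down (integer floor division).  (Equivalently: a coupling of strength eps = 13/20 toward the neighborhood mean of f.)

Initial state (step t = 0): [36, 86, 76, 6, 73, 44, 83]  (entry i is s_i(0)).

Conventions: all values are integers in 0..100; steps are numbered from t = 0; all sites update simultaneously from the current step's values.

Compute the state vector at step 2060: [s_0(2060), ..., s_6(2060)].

Simulating step by step:
t=0: [36, 86, 76, 6, 73, 44, 83]
t=1: [35, 38, 23, 29, 40, 47, 50]
t=2: [65, 51, 47, 48, 61, 73, 70]
t=3: [60, 69, 76, 71, 60, 50, 48]
t=4: [63, 50, 44, 49, 63, 73, 73]
t=5: [60, 69, 75, 69, 59, 48, 48]
t=6: [63, 50, 45, 51, 64, 73, 72]
t=7: [61, 70, 76, 69, 59, 48, 48]
t=8: [62, 49, 44, 50, 64, 73, 72]
t=9: [61, 69, 75, 69, 59, 48, 49]
t=10: [62, 50, 45, 51, 64, 73, 72]
t=11: [61, 71, 76, 69, 59, 48, 49]
t=12: [62, 48, 44, 50, 64, 73, 72]
t=13: [61, 69, 75, 69, 59, 48, 49]

Answer: [62, 48, 44, 50, 64, 73, 72]
Key observation: The state at step 9, [61, 69, 75, 69, 59, 48, 49], reappears at step 13: the system is in a cycle of period 4 from step 9 on.  Therefore the state at step 2060 equals the state at step 9 + ((2060 - 9) mod 4) = 12, which is [62, 48, 44, 50, 64, 73, 72].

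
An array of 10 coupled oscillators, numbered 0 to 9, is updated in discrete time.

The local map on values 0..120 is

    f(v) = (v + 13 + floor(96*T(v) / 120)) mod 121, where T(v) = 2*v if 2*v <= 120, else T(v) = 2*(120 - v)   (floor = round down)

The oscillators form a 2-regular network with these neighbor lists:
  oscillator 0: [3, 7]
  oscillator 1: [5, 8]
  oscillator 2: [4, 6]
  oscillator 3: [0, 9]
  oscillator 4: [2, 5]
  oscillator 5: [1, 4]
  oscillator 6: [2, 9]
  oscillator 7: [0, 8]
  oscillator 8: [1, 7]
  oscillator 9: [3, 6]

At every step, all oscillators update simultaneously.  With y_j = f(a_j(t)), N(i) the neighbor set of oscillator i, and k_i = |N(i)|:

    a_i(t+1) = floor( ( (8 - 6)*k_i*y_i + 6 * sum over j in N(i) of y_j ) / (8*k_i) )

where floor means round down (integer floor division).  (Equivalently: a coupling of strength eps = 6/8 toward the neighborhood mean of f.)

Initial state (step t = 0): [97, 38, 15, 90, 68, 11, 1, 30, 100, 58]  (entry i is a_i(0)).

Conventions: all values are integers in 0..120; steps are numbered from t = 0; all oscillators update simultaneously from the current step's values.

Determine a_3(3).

Simulating step by step:
t=0: [97, 38, 15, 90, 68, 11, 1, 30, 100, 58]
t=1: [51, 52, 34, 32, 45, 68, 39, 41, 81, 27]
t=2: [86, 36, 71, 64, 56, 24, 97, 51, 63, 99]
t=3: [33, 71, 33, 32, 52, 72, 30, 35, 60, 32]

Answer: a_3(3) = 32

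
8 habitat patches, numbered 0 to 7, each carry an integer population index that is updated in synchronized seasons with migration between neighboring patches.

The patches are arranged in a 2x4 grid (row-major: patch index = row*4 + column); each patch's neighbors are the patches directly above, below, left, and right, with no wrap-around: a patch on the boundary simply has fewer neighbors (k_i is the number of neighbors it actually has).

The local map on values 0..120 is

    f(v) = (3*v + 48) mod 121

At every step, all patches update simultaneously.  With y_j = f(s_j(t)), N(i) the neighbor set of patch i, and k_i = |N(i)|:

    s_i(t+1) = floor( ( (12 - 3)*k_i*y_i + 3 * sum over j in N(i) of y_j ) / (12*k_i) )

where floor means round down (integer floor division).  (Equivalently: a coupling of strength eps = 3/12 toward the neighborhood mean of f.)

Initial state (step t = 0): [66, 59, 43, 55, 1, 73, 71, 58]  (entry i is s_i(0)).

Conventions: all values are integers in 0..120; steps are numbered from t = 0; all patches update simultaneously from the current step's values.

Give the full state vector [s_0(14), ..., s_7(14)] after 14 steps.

Simulating step by step:
t=0: [66, 59, 43, 55, 1, 73, 71, 58]
t=1: [22, 85, 59, 88, 41, 33, 29, 89]
t=2: [99, 66, 90, 74, 55, 29, 27, 65]
t=3: [89, 19, 60, 30, 83, 19, 13, 5]
t=4: [74, 102, 97, 34, 63, 99, 88, 60]
t=5: [49, 103, 90, 47, 103, 102, 78, 92]
t=6: [84, 108, 75, 70, 109, 106, 52, 75]
t=7: [46, 14, 32, 19, 16, 10, 67, 35]
t=8: [72, 81, 34, 85, 89, 74, 16, 38]
t=9: [31, 43, 38, 54, 61, 39, 80, 50]
t=10: [35, 50, 46, 81, 90, 50, 48, 74]
t=11: [43, 72, 65, 48, 70, 76, 67, 36]
t=12: [46, 24, 9, 57, 23, 29, 11, 36]
t=13: [78, 102, 81, 87, 97, 37, 71, 48]
t=14: [56, 94, 53, 65, 82, 47, 27, 64]

Answer: [56, 94, 53, 65, 82, 47, 27, 64]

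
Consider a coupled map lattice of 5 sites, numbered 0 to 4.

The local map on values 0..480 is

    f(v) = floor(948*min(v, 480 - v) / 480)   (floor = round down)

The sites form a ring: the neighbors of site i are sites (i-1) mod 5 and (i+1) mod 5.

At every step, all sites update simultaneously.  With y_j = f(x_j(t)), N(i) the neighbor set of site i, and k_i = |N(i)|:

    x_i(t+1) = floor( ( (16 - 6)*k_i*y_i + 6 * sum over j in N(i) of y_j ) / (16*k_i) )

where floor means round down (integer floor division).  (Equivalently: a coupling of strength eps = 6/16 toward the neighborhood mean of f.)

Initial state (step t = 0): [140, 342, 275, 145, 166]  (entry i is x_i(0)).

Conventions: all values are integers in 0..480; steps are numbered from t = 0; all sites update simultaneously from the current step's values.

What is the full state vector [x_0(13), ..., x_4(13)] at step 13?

Answer: [337, 364, 318, 290, 296]

Derivation:
t=0: [140, 342, 275, 145, 166]
t=1: [284, 297, 357, 315, 309]
t=2: [372, 343, 279, 311, 344]
t=3: [234, 282, 360, 332, 269]
t=4: [440, 375, 276, 304, 401]
t=5: [117, 219, 355, 321, 177]
t=6: [290, 359, 293, 307, 320]
t=7: [338, 288, 339, 341, 331]
t=8: [301, 341, 296, 278, 287]
t=9: [343, 305, 352, 388, 378]
t=10: [271, 313, 256, 198, 210]
t=11: [396, 365, 411, 404, 409]
t=12: [171, 198, 155, 145, 146]
t=13: [337, 364, 318, 290, 296]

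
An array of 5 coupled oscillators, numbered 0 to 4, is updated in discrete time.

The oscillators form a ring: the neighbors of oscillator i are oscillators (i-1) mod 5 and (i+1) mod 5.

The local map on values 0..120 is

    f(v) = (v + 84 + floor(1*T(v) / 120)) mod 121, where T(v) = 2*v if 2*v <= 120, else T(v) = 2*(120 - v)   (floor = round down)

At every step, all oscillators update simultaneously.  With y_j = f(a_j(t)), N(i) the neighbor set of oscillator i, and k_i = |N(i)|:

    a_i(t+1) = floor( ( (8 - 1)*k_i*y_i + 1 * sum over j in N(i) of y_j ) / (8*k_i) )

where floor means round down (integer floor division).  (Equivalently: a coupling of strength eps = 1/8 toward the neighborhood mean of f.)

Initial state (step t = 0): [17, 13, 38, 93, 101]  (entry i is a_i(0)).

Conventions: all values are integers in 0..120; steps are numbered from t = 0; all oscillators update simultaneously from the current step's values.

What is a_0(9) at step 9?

Simulating step by step:
t=0: [17, 13, 38, 93, 101]
t=1: [98, 91, 10, 53, 65]
t=2: [58, 56, 86, 21, 29]
t=3: [26, 21, 50, 102, 106]
t=4: [107, 99, 22, 62, 71]
t=5: [67, 65, 98, 30, 35]
t=6: [35, 30, 62, 111, 113]
t=7: [116, 108, 33, 71, 78]
t=8: [76, 74, 108, 39, 42]
t=9: [36, 39, 64, 6, 6]

Answer: a_0(9) = 36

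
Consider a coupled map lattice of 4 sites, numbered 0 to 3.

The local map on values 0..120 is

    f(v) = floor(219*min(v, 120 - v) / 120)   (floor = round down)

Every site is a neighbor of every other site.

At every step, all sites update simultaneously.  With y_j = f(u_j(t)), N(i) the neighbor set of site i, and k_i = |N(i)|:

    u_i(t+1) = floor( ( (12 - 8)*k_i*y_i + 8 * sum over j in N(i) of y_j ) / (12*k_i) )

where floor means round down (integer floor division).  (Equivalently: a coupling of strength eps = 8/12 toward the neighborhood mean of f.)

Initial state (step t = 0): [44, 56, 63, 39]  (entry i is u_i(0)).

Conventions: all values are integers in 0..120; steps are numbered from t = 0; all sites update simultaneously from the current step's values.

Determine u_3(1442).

Simulating step by step:
t=0: [44, 56, 63, 39]
t=1: [88, 90, 90, 87]
t=2: [56, 56, 56, 56]
t=3: [102, 102, 102, 102]
t=4: [32, 32, 32, 32]
t=5: [58, 58, 58, 58]
t=6: [105, 105, 105, 105]
t=7: [27, 27, 27, 27]
t=8: [49, 49, 49, 49]
t=9: [89, 89, 89, 89]
t=10: [56, 56, 56, 56]

Answer: u_3(1442) = 56
Key observation: The state at step 2, [56, 56, 56, 56], reappears at step 10: the system is in a cycle of period 8 from step 2 on.  Therefore the state at step 1442 equals the state at step 2 + ((1442 - 2) mod 8) = 2, which is [56, 56, 56, 56].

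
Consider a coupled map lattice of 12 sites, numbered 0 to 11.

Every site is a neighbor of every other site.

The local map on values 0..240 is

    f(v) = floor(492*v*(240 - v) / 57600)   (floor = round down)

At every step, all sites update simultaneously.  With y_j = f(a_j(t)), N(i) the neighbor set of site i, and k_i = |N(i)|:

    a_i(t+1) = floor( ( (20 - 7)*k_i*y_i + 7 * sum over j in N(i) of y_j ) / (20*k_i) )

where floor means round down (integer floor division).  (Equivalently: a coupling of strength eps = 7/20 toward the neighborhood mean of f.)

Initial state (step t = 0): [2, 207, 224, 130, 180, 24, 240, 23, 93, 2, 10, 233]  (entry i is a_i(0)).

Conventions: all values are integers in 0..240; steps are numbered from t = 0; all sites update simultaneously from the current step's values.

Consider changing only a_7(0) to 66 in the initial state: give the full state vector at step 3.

Simulating step by step:
t=0: [2, 207, 224, 130, 180, 24, 240, 66, 93, 2, 10, 233]
t=1: [21, 54, 37, 94, 75, 46, 19, 79, 90, 21, 30, 27]
t=2: [52, 80, 67, 100, 93, 75, 49, 94, 99, 52, 60, 58]
t=3: [89, 105, 99, 112, 110, 103, 87, 110, 112, 89, 95, 94]

Answer: [89, 105, 99, 112, 110, 103, 87, 110, 112, 89, 95, 94]
Key observation: This trace re-runs the system from the modified initial state.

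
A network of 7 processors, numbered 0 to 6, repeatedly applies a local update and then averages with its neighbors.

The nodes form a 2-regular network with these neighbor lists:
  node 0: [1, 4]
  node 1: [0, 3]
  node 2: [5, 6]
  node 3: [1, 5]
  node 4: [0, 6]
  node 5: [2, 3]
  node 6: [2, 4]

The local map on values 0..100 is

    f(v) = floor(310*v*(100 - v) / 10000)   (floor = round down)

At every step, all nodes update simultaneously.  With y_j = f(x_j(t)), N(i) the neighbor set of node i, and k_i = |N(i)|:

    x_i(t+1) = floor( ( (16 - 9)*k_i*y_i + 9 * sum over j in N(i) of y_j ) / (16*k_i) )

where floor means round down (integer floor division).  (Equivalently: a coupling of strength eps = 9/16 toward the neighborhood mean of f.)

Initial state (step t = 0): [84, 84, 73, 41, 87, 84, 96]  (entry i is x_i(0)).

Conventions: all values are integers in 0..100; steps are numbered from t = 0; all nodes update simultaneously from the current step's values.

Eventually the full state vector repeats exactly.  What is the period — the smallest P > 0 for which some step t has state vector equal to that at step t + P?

Answer: 2
Key observation: The state at step 8, [73, 73, 73, 74, 73, 73, 73], reappears at step 10 — and no state repeats earlier — so the cycle the system enters has period 2.

Derivation:
t=0: [84, 84, 73, 41, 87, 84, 96]
t=1: [39, 50, 41, 55, 29, 55, 31]
t=2: [71, 75, 72, 76, 66, 75, 67]
t=3: [63, 58, 62, 57, 67, 58, 66]
t=4: [71, 74, 72, 75, 69, 74, 69]
t=5: [62, 59, 62, 58, 65, 59, 64]
t=6: [72, 74, 72, 74, 71, 74, 71]
t=7: [61, 59, 61, 59, 62, 59, 62]
t=8: [73, 73, 73, 74, 73, 73, 73]
t=9: [61, 60, 61, 60, 61, 60, 61]
t=10: [73, 73, 73, 74, 73, 73, 73]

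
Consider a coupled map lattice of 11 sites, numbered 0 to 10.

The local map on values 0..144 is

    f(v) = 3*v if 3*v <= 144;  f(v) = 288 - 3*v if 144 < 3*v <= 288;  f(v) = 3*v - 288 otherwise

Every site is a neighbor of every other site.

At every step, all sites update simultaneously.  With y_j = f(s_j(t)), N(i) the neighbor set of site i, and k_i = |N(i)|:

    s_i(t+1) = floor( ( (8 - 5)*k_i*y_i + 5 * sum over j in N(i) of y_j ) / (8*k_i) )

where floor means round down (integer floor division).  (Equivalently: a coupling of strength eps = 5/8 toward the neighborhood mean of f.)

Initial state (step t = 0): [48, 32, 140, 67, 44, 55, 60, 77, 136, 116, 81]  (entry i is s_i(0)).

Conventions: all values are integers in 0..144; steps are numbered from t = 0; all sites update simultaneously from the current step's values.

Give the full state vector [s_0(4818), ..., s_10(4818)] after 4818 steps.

Simulating step by step:
t=0: [48, 32, 140, 67, 44, 55, 60, 77, 136, 116, 81]
t=1: [114, 99, 110, 96, 110, 107, 102, 86, 106, 87, 83]
t=2: [37, 23, 33, 20, 33, 30, 25, 29, 29, 28, 32]
t=3: [94, 81, 90, 78, 90, 87, 83, 87, 87, 86, 89]
t=4: [21, 33, 25, 36, 25, 27, 31, 27, 27, 28, 26]
t=5: [77, 88, 80, 91, 80, 82, 86, 82, 82, 83, 81]
t=6: [44, 34, 42, 31, 42, 40, 36, 40, 40, 39, 41]
t=7: [121, 112, 119, 109, 119, 117, 114, 117, 117, 117, 118]
t=8: [65, 57, 63, 54, 63, 61, 58, 61, 61, 61, 62]
t=9: [102, 109, 104, 112, 104, 105, 108, 105, 105, 105, 105]
t=10: [25, 32, 27, 35, 27, 28, 31, 28, 28, 28, 28]
t=11: [82, 89, 84, 92, 84, 85, 88, 85, 85, 85, 85]
t=12: [34, 27, 32, 24, 32, 31, 28, 31, 31, 31, 31]
t=13: [94, 87, 92, 84, 92, 91, 88, 91, 91, 91, 91]
t=14: [13, 20, 15, 23, 15, 16, 19, 16, 16, 16, 16]
t=15: [46, 53, 48, 56, 48, 49, 52, 49, 49, 49, 49]
t=16: [137, 134, 139, 132, 139, 138, 135, 138, 138, 138, 138]
t=17: [122, 120, 124, 118, 124, 123, 120, 123, 123, 123, 123]
t=18: [78, 76, 80, 74, 80, 79, 76, 79, 79, 79, 79]
t=19: [53, 55, 51, 57, 51, 52, 55, 52, 52, 52, 52]
t=20: [129, 127, 131, 125, 131, 130, 127, 130, 130, 130, 130]
t=21: [99, 97, 101, 95, 101, 100, 97, 100, 100, 100, 100]
t=22: [9, 7, 11, 7, 11, 10, 7, 10, 10, 10, 10]
t=23: [27, 25, 29, 25, 29, 28, 25, 28, 28, 28, 28]
t=24: [81, 79, 83, 79, 83, 82, 79, 82, 82, 82, 82]
t=25: [44, 46, 42, 46, 42, 43, 46, 43, 43, 43, 43]
t=26: [131, 133, 129, 133, 129, 130, 133, 130, 130, 130, 130]
t=27: [104, 106, 102, 106, 102, 103, 106, 103, 103, 103, 103]
t=28: [23, 25, 21, 25, 21, 22, 25, 22, 22, 22, 22]
t=29: [68, 70, 66, 70, 66, 67, 70, 67, 67, 67, 67]
t=30: [84, 82, 86, 82, 86, 85, 82, 85, 85, 85, 85]
t=31: [35, 37, 33, 37, 33, 34, 37, 34, 34, 34, 34]
t=32: [104, 106, 102, 106, 102, 103, 106, 103, 103, 103, 103]

Answer: [23, 25, 21, 25, 21, 22, 25, 22, 22, 22, 22]
Key observation: The state at step 27, [104, 106, 102, 106, 102, 103, 106, 103, 103, 103, 103], reappears at step 32: the system is in a cycle of period 5 from step 27 on.  Therefore the state at step 4818 equals the state at step 27 + ((4818 - 27) mod 5) = 28, which is [23, 25, 21, 25, 21, 22, 25, 22, 22, 22, 22].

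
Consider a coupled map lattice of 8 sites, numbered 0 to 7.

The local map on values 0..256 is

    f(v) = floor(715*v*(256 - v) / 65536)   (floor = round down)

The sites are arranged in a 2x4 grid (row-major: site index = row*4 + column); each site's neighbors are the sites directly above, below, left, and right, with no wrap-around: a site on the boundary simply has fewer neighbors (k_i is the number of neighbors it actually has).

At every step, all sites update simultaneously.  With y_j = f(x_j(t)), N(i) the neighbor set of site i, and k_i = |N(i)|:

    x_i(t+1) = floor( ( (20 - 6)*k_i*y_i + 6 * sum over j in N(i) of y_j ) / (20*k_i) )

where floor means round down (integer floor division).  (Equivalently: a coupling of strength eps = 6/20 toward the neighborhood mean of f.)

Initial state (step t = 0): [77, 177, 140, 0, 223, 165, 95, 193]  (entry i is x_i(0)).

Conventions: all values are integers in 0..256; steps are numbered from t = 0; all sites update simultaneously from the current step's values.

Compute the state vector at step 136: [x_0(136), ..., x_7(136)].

Answer: [165, 165, 164, 164, 165, 165, 164, 164]
Key observation: The state at step 10, [165, 165, 164, 164, 165, 165, 164, 164], reappears at step 12: the system is in a cycle of period 2 from step 10 on.  Therefore the state at step 136 equals the state at step 10 + ((136 - 10) mod 2) = 10, which is [165, 165, 164, 164, 165, 165, 164, 164].

Derivation:
t=0: [77, 177, 140, 0, 223, 165, 95, 193]
t=1: [139, 155, 155, 46, 102, 153, 163, 117]
t=2: [175, 170, 163, 125, 171, 170, 167, 164]
t=3: [155, 159, 165, 173, 157, 159, 162, 165]
t=4: [169, 167, 163, 158, 169, 167, 165, 162]
t=5: [160, 162, 164, 167, 160, 161, 163, 165]
t=6: [166, 165, 164, 162, 166, 166, 164, 163]
t=7: [162, 162, 164, 165, 162, 162, 163, 165]
t=8: [166, 165, 164, 163, 166, 165, 164, 163]
t=9: [162, 163, 164, 164, 162, 163, 164, 164]
t=10: [165, 165, 164, 164, 165, 165, 164, 164]
t=11: [163, 163, 163, 164, 163, 163, 163, 164]
t=12: [165, 165, 164, 164, 165, 165, 164, 164]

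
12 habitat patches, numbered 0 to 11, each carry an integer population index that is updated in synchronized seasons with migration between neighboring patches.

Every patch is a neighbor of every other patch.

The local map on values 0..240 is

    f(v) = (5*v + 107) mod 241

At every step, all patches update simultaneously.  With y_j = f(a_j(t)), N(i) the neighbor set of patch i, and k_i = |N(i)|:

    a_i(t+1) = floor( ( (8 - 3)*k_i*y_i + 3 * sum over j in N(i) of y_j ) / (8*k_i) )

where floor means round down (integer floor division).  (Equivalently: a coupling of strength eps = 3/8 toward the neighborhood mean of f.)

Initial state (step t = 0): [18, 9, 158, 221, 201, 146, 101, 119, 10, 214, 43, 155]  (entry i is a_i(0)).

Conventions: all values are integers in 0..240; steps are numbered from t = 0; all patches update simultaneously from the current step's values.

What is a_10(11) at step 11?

Simulating step by step:
t=0: [18, 9, 158, 221, 201, 146, 101, 119, 10, 214, 43, 155]
t=1: [176, 149, 162, 63, 147, 127, 136, 189, 152, 185, 107, 153]
t=2: [59, 121, 160, 152, 115, 56, 83, 97, 130, 85, 140, 133]
t=3: [143, 184, 157, 133, 167, 135, 72, 113, 68, 78, 98, 77]
t=4: [106, 85, 148, 77, 177, 83, 181, 160, 170, 57, 116, 54]
t=5: [138, 76, 119, 52, 63, 70, 74, 155, 184, 135, 167, 126]
t=6: [97, 56, 183, 128, 160, 181, 193, 147, 90, 88, 183, 61]
t=7: [104, 126, 74, 53, 148, 68, 103, 110, 84, 78, 74, 140]
t=8: [138, 61, 192, 130, 126, 174, 135, 156, 79, 61, 192, 102]
t=9: [79, 137, 97, 56, 44, 43, 71, 133, 47, 137, 97, 115]
t=10: [54, 83, 108, 129, 93, 90, 173, 71, 102, 83, 108, 161]
t=11: [124, 67, 141, 61, 97, 88, 48, 174, 123, 67, 141, 155]

Answer: a_10(11) = 141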